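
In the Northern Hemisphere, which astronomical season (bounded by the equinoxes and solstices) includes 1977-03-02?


Date: March 2
Astronomical Winter (approx.; exact equinox/solstice day varies by year): December 21 to March 19
March 2 falls within the Winter window

Winter


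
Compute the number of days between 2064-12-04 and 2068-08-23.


From 2064-12-04 to 2068-08-23
2064-12-04: days before December = 31 + 29 + 31 + 30 + 31 + 30 + 31 + 31 + 30 + 31 + 30 = 335 (2064 is a leap year); day of year = 335 + 4 = 339
2068-08-23: days before August = 31 + 29 + 31 + 30 + 31 + 30 + 31 = 213 (2068 is a leap year); day of year = 213 + 23 = 236
Rest of 2064: 366 - 339 = 27
Full years 2065 (365), 2066 (365), 2067 (365): 1095
Total = 27 + 1095 + 236 = 1358

1358 days


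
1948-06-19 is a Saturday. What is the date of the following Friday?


Current: Saturday
Target: Friday
Days ahead: 6

Next Friday: 1948-06-25


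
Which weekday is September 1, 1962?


Target: September 1, 1962
Anchor: Jan 1, 1962. With p = 1962 - 1 = 1961: (p + p//4 - p//100 + p//400) mod 7 = (1961 + 490 - 19 + 4) mod 7 = 2436 mod 7 = 0 -> Monday (Mon=0 ... Sun=6)
Days before September (Jan-Aug): 243 days
Weekday index = (0 + 243) mod 7 = 5

Saturday


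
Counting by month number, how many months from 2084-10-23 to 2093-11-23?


From October 2084 to November 2093
9 years * 12 = 108 months, plus 1 month = 109

109 months


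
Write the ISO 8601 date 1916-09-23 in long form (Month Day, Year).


ISO 1916-09-23 parses as year=1916, month=09, day=23
Month 9 -> September

September 23, 1916


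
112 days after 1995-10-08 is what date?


Start: 1995-10-08, add 112 days
October 1995 has 31 days: 31 - 8 = 23 days to October 31 -> 89 left
November 1995 has 30 days -> 59 left
December 1995 has 31 days -> 28 left
January 1996: 28 <= 31 -> lands on January 28

Result: 1996-01-28


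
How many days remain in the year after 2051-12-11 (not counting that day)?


Day of year: 345 of 365
Remaining = 365 - 345

20 days


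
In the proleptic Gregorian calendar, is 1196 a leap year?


Gregorian leap year rule: divisible by 4, but not by 100, unless also by 400.
1196 is divisible by 4 but not 100 -> leap year

Yes


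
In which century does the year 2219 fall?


Century = (year - 1) // 100 + 1
= (2219 - 1) // 100 + 1
= 2218 // 100 + 1
= 22 + 1

23rd century


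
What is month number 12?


Month 12 of 12

December


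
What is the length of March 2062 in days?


March 2062

31 days


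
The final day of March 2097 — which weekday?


March 2097 has 31 days
Anchor: Jan 1, 2097. With p = 2097 - 1 = 2096: (p + p//4 - p//100 + p//400) mod 7 = (2096 + 524 - 20 + 5) mod 7 = 2605 mod 7 = 1 -> Tuesday (Mon=0 ... Sun=6)
Days before March (Jan-Feb): 59; March 1 index = (1 + 59) mod 7 = 4 -> Friday
Last day offset: 31 - 1 = 30 days
Weekday index = (4 + 30) mod 7 = 6

Sunday, March 31


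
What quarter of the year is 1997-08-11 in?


Month: August (month 8)
Q1: Jan-Mar, Q2: Apr-Jun, Q3: Jul-Sep, Q4: Oct-Dec

Q3


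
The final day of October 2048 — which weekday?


October 2048 has 31 days
Anchor: Jan 1, 2048. With p = 2048 - 1 = 2047: (p + p//4 - p//100 + p//400) mod 7 = (2047 + 511 - 20 + 5) mod 7 = 2543 mod 7 = 2 -> Wednesday (Mon=0 ... Sun=6)
Days before October (Jan-Sep): 274; October 1 index = (2 + 274) mod 7 = 3 -> Thursday
Last day offset: 31 - 1 = 30 days
Weekday index = (3 + 30) mod 7 = 5

Saturday, October 31


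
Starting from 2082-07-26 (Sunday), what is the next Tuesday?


Current: Sunday
Target: Tuesday
Days ahead: 2

Next Tuesday: 2082-07-28


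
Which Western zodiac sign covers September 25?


Date: September 25
Conventional tropical zodiac dates: Libra from September 23 onward; Scorpio starts October 23
September 25 falls within the Libra range

Libra


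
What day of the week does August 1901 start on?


Target: August 1, 1901
Anchor: Jan 1, 1901. With p = 1901 - 1 = 1900: (p + p//4 - p//100 + p//400) mod 7 = (1900 + 475 - 19 + 4) mod 7 = 2360 mod 7 = 1 -> Tuesday (Mon=0 ... Sun=6)
Days before August (Jan-Jul): 212 days
Weekday index = (1 + 212) mod 7 = 3

Thursday


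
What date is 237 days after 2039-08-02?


Start: 2039-08-02, add 237 days
August 2039 has 31 days: 31 - 2 = 29 days to August 31 -> 208 left
September 2039 has 30 days -> 178 left
October 2039 has 31 days -> 147 left
November 2039 has 30 days -> 117 left
December 2039 has 31 days -> 86 left
January 2040 has 31 days -> 55 left
February 2040 has 29 days -> 26 left
March 2040: 26 <= 31 -> lands on March 26

Result: 2040-03-26


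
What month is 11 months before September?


September is month 9
9 - 11 = -2; wrap: -2 + 12 = 10

October


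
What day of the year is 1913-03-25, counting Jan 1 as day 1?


Date: March 25, 1913
Days in months 1 through 2: 59
Plus 25 days in March

Day of year: 84


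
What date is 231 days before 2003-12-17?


Start: 2003-12-17, subtract 231 days
Back 17 days from December 17 reaches November 30, 2003 -> 214 left
November 2003 has 30 days -> back to October 31, 2003 -> 184 left
October 2003 has 31 days -> back to September 30, 2003 -> 153 left
September 2003 has 30 days -> back to August 31, 2003 -> 123 left
August 2003 has 31 days -> back to July 31, 2003 -> 92 left
July 2003 has 31 days -> back to June 30, 2003 -> 61 left
June 2003 has 30 days -> back to May 31, 2003 -> 31 left
May 2003 has 31 days -> back to April 30, 2003 -> 0 left
April 2003: 30 - 0 = 30 -> lands on April 30

Result: 2003-04-30


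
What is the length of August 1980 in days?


August 1980

31 days


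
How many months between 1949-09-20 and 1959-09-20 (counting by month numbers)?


From September 1949 to September 1959
10 years * 12 = 120 months = 120

120 months


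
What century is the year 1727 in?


Century = (year - 1) // 100 + 1
= (1727 - 1) // 100 + 1
= 1726 // 100 + 1
= 17 + 1

18th century


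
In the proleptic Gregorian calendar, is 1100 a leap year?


Gregorian leap year rule: divisible by 4, but not by 100, unless also by 400.
1100 is divisible by 100 but not 400 -> not a leap year

No


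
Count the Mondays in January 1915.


January 1915 has 31 days
Anchor: Jan 1, 1915. With p = 1915 - 1 = 1914: (p + p//4 - p//100 + p//400) mod 7 = (1914 + 478 - 19 + 4) mod 7 = 2377 mod 7 = 4 -> Friday (Mon=0 ... Sun=6)
January 1 is the anchor itself -> Friday
First Monday is January 4
Mondays: 4, 11, 18, 25

4 Mondays


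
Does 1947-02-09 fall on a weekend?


Anchor: Jan 1, 1947. With p = 1947 - 1 = 1946: (p + p//4 - p//100 + p//400) mod 7 = (1946 + 486 - 19 + 4) mod 7 = 2417 mod 7 = 2 -> Wednesday (Mon=0 ... Sun=6)
Day of year: 40; offset = 39
Weekday index = (2 + 39) mod 7 = 6 -> Sunday
Weekend days: Saturday, Sunday

Yes


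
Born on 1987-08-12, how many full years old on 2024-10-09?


Birth: 1987-08-12
Reference: 2024-10-09
Year difference: 2024 - 1987 = 37

37 years old


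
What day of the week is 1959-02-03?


Date: February 3, 1959
Anchor: Jan 1, 1959. With p = 1959 - 1 = 1958: (p + p//4 - p//100 + p//400) mod 7 = (1958 + 489 - 19 + 4) mod 7 = 2432 mod 7 = 3 -> Thursday (Mon=0 ... Sun=6)
Days before February (Jan): 31; offset = 31 + 3 - 1 = 33
Weekday index = (3 + 33) mod 7 = 1

Day of the week: Tuesday


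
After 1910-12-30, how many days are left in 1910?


Day of year: 364 of 365
Remaining = 365 - 364

1 day


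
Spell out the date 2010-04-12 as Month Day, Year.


ISO 2010-04-12 parses as year=2010, month=04, day=12
Month 4 -> April

April 12, 2010


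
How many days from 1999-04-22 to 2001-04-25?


From 1999-04-22 to 2001-04-25
1999-04-22: days before April = 31 + 28 + 31 = 90 (1999 is not a leap year); day of year = 90 + 22 = 112
2001-04-25: days before April = 31 + 28 + 31 = 90 (2001 is not a leap year); day of year = 90 + 25 = 115
Rest of 1999: 365 - 112 = 253
Full years 2000 (366): 366
Total = 253 + 366 + 115 = 734

734 days


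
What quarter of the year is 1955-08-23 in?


Month: August (month 8)
Q1: Jan-Mar, Q2: Apr-Jun, Q3: Jul-Sep, Q4: Oct-Dec

Q3


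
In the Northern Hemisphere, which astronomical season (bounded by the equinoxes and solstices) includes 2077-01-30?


Date: January 30
Astronomical Winter (approx.; exact equinox/solstice day varies by year): December 21 to March 19
January 30 falls within the Winter window

Winter


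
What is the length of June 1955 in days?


June 1955

30 days


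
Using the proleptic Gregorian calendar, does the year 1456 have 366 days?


Gregorian leap year rule: divisible by 4, but not by 100, unless also by 400.
1456 is divisible by 4 but not 100 -> leap year

Yes


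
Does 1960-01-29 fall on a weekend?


Anchor: Jan 1, 1960. With p = 1960 - 1 = 1959: (p + p//4 - p//100 + p//400) mod 7 = (1959 + 489 - 19 + 4) mod 7 = 2433 mod 7 = 4 -> Friday (Mon=0 ... Sun=6)
Day of year: 29; offset = 28
Weekday index = (4 + 28) mod 7 = 4 -> Friday
Weekend days: Saturday, Sunday

No


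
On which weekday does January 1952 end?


January 1952 has 31 days
Anchor: Jan 1, 1952. With p = 1952 - 1 = 1951: (p + p//4 - p//100 + p//400) mod 7 = (1951 + 487 - 19 + 4) mod 7 = 2423 mod 7 = 1 -> Tuesday (Mon=0 ... Sun=6)
January 1 is the anchor itself -> Tuesday
Last day offset: 31 - 1 = 30 days
Weekday index = (1 + 30) mod 7 = 3

Thursday, January 31


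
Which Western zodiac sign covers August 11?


Date: August 11
Conventional tropical zodiac dates: Leo from July 23 onward; Virgo starts August 23
August 11 falls within the Leo range

Leo


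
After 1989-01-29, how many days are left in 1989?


Day of year: 29 of 365
Remaining = 365 - 29

336 days


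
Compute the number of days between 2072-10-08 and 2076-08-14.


From 2072-10-08 to 2076-08-14
2072-10-08: days before October = 31 + 29 + 31 + 30 + 31 + 30 + 31 + 31 + 30 = 274 (2072 is a leap year); day of year = 274 + 8 = 282
2076-08-14: days before August = 31 + 29 + 31 + 30 + 31 + 30 + 31 = 213 (2076 is a leap year); day of year = 213 + 14 = 227
Rest of 2072: 366 - 282 = 84
Full years 2073 (365), 2074 (365), 2075 (365): 1095
Total = 84 + 1095 + 227 = 1406

1406 days


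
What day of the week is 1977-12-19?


Date: December 19, 1977
Anchor: Jan 1, 1977. With p = 1977 - 1 = 1976: (p + p//4 - p//100 + p//400) mod 7 = (1976 + 494 - 19 + 4) mod 7 = 2455 mod 7 = 5 -> Saturday (Mon=0 ... Sun=6)
Days before December (Jan-Nov): 334; offset = 334 + 19 - 1 = 352
Weekday index = (5 + 352) mod 7 = 0

Day of the week: Monday


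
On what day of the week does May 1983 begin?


Target: May 1, 1983
Anchor: Jan 1, 1983. With p = 1983 - 1 = 1982: (p + p//4 - p//100 + p//400) mod 7 = (1982 + 495 - 19 + 4) mod 7 = 2462 mod 7 = 5 -> Saturday (Mon=0 ... Sun=6)
Days before May (Jan-Apr): 120 days
Weekday index = (5 + 120) mod 7 = 6

Sunday


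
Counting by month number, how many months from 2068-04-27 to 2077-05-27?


From April 2068 to May 2077
9 years * 12 = 108 months, plus 1 month = 109

109 months


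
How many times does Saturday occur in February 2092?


February 2092 has 29 days
Anchor: Jan 1, 2092. With p = 2092 - 1 = 2091: (p + p//4 - p//100 + p//400) mod 7 = (2091 + 522 - 20 + 5) mod 7 = 2598 mod 7 = 1 -> Tuesday (Mon=0 ... Sun=6)
Days before February (Jan): 31; February 1 index = (1 + 31) mod 7 = 4 -> Friday
First Saturday is February 2
Saturdays: 2, 9, 16, 23

4 Saturdays


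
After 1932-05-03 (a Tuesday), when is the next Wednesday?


Current: Tuesday
Target: Wednesday
Days ahead: 1

Next Wednesday: 1932-05-04


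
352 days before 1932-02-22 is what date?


Start: 1932-02-22, subtract 352 days
Back 22 days from February 22 reaches January 31, 1932 -> 330 left
January 1932 has 31 days -> back to December 31, 1931 -> 299 left
December 1931 has 31 days -> back to November 30, 1931 -> 268 left
November 1931 has 30 days -> back to October 31, 1931 -> 238 left
October 1931 has 31 days -> back to September 30, 1931 -> 207 left
September 1931 has 30 days -> back to August 31, 1931 -> 177 left
August 1931 has 31 days -> back to July 31, 1931 -> 146 left
July 1931 has 31 days -> back to June 30, 1931 -> 115 left
June 1931 has 30 days -> back to May 31, 1931 -> 85 left
May 1931 has 31 days -> back to April 30, 1931 -> 54 left
April 1931 has 30 days -> back to March 31, 1931 -> 24 left
March 1931: 31 - 24 = 7 -> lands on March 7

Result: 1931-03-07


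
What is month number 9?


Month 9 of 12

September


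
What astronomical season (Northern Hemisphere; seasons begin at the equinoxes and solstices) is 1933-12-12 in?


Date: December 12
Astronomical Autumn (approx.; exact equinox/solstice day varies by year): September 22 to December 20
December 12 falls within the Autumn window

Autumn


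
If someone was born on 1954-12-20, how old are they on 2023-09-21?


Birth: 1954-12-20
Reference: 2023-09-21
Year difference: 2023 - 1954 = 69
Birthday not yet reached in 2023, subtract 1

68 years old


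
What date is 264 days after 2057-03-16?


Start: 2057-03-16, add 264 days
March 2057 has 31 days: 31 - 16 = 15 days to March 31 -> 249 left
April 2057 has 30 days -> 219 left
May 2057 has 31 days -> 188 left
June 2057 has 30 days -> 158 left
July 2057 has 31 days -> 127 left
August 2057 has 31 days -> 96 left
September 2057 has 30 days -> 66 left
October 2057 has 31 days -> 35 left
November 2057 has 30 days -> 5 left
December 2057: 5 <= 31 -> lands on December 5

Result: 2057-12-05


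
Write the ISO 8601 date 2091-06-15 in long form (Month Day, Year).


ISO 2091-06-15 parses as year=2091, month=06, day=15
Month 6 -> June

June 15, 2091


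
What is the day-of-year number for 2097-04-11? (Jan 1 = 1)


Date: April 11, 2097
Days in months 1 through 3: 90
Plus 11 days in April

Day of year: 101


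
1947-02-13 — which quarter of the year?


Month: February (month 2)
Q1: Jan-Mar, Q2: Apr-Jun, Q3: Jul-Sep, Q4: Oct-Dec

Q1


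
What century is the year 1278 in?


Century = (year - 1) // 100 + 1
= (1278 - 1) // 100 + 1
= 1277 // 100 + 1
= 12 + 1

13th century


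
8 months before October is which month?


October is month 10
10 - 8 = 2

February


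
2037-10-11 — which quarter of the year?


Month: October (month 10)
Q1: Jan-Mar, Q2: Apr-Jun, Q3: Jul-Sep, Q4: Oct-Dec

Q4


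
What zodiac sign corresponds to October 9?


Date: October 9
Conventional tropical zodiac dates: Libra from September 23 onward; Scorpio starts October 23
October 9 falls within the Libra range

Libra


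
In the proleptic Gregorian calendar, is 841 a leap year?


Gregorian leap year rule: divisible by 4, but not by 100, unless also by 400.
841 is not divisible by 4 -> not a leap year

No


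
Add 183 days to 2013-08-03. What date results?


Start: 2013-08-03, add 183 days
August 2013 has 31 days: 31 - 3 = 28 days to August 31 -> 155 left
September 2013 has 30 days -> 125 left
October 2013 has 31 days -> 94 left
November 2013 has 30 days -> 64 left
December 2013 has 31 days -> 33 left
January 2014 has 31 days -> 2 left
February 2014: 2 <= 28 -> lands on February 2

Result: 2014-02-02


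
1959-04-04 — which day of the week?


Date: April 4, 1959
Anchor: Jan 1, 1959. With p = 1959 - 1 = 1958: (p + p//4 - p//100 + p//400) mod 7 = (1958 + 489 - 19 + 4) mod 7 = 2432 mod 7 = 3 -> Thursday (Mon=0 ... Sun=6)
Days before April (Jan-Mar): 90; offset = 90 + 4 - 1 = 93
Weekday index = (3 + 93) mod 7 = 5

Day of the week: Saturday


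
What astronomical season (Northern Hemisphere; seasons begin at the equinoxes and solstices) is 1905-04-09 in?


Date: April 9
Astronomical Spring (approx.; exact equinox/solstice day varies by year): March 20 to June 20
April 9 falls within the Spring window

Spring


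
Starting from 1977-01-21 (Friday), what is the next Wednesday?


Current: Friday
Target: Wednesday
Days ahead: 5

Next Wednesday: 1977-01-26


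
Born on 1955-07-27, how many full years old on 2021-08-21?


Birth: 1955-07-27
Reference: 2021-08-21
Year difference: 2021 - 1955 = 66

66 years old


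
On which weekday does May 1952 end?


May 1952 has 31 days
Anchor: Jan 1, 1952. With p = 1952 - 1 = 1951: (p + p//4 - p//100 + p//400) mod 7 = (1951 + 487 - 19 + 4) mod 7 = 2423 mod 7 = 1 -> Tuesday (Mon=0 ... Sun=6)
Days before May (Jan-Apr): 121; May 1 index = (1 + 121) mod 7 = 3 -> Thursday
Last day offset: 31 - 1 = 30 days
Weekday index = (3 + 30) mod 7 = 5

Saturday, May 31


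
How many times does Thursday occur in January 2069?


January 2069 has 31 days
Anchor: Jan 1, 2069. With p = 2069 - 1 = 2068: (p + p//4 - p//100 + p//400) mod 7 = (2068 + 517 - 20 + 5) mod 7 = 2570 mod 7 = 1 -> Tuesday (Mon=0 ... Sun=6)
January 1 is the anchor itself -> Tuesday
First Thursday is January 3
Thursdays: 3, 10, 17, 24, 31

5 Thursdays


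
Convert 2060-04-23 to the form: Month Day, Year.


ISO 2060-04-23 parses as year=2060, month=04, day=23
Month 4 -> April

April 23, 2060


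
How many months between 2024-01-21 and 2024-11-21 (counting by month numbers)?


From January 2024 to November 2024
0 years * 12 = 0 months, plus 10 months = 10

10 months


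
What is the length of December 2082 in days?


December 2082

31 days


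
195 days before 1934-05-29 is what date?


Start: 1934-05-29, subtract 195 days
Back 29 days from May 29 reaches April 30, 1934 -> 166 left
April 1934 has 30 days -> back to March 31, 1934 -> 136 left
March 1934 has 31 days -> back to February 28, 1934 -> 105 left
February 1934 has 28 days -> back to January 31, 1934 -> 77 left
January 1934 has 31 days -> back to December 31, 1933 -> 46 left
December 1933 has 31 days -> back to November 30, 1933 -> 15 left
November 1933: 30 - 15 = 15 -> lands on November 15

Result: 1933-11-15


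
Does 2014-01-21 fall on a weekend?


Anchor: Jan 1, 2014. With p = 2014 - 1 = 2013: (p + p//4 - p//100 + p//400) mod 7 = (2013 + 503 - 20 + 5) mod 7 = 2501 mod 7 = 2 -> Wednesday (Mon=0 ... Sun=6)
Day of year: 21; offset = 20
Weekday index = (2 + 20) mod 7 = 1 -> Tuesday
Weekend days: Saturday, Sunday

No


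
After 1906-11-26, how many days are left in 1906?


Day of year: 330 of 365
Remaining = 365 - 330

35 days


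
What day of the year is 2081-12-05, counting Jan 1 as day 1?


Date: December 5, 2081
Days in months 1 through 11: 334
Plus 5 days in December

Day of year: 339


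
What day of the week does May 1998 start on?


Target: May 1, 1998
Anchor: Jan 1, 1998. With p = 1998 - 1 = 1997: (p + p//4 - p//100 + p//400) mod 7 = (1997 + 499 - 19 + 4) mod 7 = 2481 mod 7 = 3 -> Thursday (Mon=0 ... Sun=6)
Days before May (Jan-Apr): 120 days
Weekday index = (3 + 120) mod 7 = 4

Friday


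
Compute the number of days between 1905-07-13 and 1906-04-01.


From 1905-07-13 to 1906-04-01
1905-07-13: days before July = 31 + 28 + 31 + 30 + 31 + 30 = 181 (1905 is not a leap year); day of year = 181 + 13 = 194
1906-04-01: days before April = 31 + 28 + 31 = 90 (1906 is not a leap year); day of year = 90 + 1 = 91
Rest of 1905: 365 - 194 = 171
Total = 171 + 91 = 262

262 days


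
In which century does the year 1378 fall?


Century = (year - 1) // 100 + 1
= (1378 - 1) // 100 + 1
= 1377 // 100 + 1
= 13 + 1

14th century


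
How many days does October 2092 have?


October 2092

31 days


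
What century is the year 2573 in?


Century = (year - 1) // 100 + 1
= (2573 - 1) // 100 + 1
= 2572 // 100 + 1
= 25 + 1

26th century


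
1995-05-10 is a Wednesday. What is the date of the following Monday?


Current: Wednesday
Target: Monday
Days ahead: 5

Next Monday: 1995-05-15


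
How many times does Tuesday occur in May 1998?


May 1998 has 31 days
Anchor: Jan 1, 1998. With p = 1998 - 1 = 1997: (p + p//4 - p//100 + p//400) mod 7 = (1997 + 499 - 19 + 4) mod 7 = 2481 mod 7 = 3 -> Thursday (Mon=0 ... Sun=6)
Days before May (Jan-Apr): 120; May 1 index = (3 + 120) mod 7 = 4 -> Friday
First Tuesday is May 5
Tuesdays: 5, 12, 19, 26

4 Tuesdays


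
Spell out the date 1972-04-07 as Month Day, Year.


ISO 1972-04-07 parses as year=1972, month=04, day=07
Month 4 -> April

April 7, 1972


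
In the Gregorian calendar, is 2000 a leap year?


Gregorian leap year rule: divisible by 4, but not by 100, unless also by 400.
2000 is divisible by 400 -> leap year

Yes


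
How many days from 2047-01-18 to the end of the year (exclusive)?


Day of year: 18 of 365
Remaining = 365 - 18

347 days


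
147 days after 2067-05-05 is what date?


Start: 2067-05-05, add 147 days
May 2067 has 31 days: 31 - 5 = 26 days to May 31 -> 121 left
June 2067 has 30 days -> 91 left
July 2067 has 31 days -> 60 left
August 2067 has 31 days -> 29 left
September 2067: 29 <= 30 -> lands on September 29

Result: 2067-09-29


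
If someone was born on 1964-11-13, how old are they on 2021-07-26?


Birth: 1964-11-13
Reference: 2021-07-26
Year difference: 2021 - 1964 = 57
Birthday not yet reached in 2021, subtract 1

56 years old


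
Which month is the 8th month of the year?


Month 8 of 12

August


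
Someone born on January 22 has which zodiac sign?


Date: January 22
Conventional tropical zodiac dates: Aquarius from January 20 onward; Pisces starts February 19
January 22 falls within the Aquarius range

Aquarius


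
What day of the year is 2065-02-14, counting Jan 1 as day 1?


Date: February 14, 2065
Days in months 1 through 1: 31
Plus 14 days in February

Day of year: 45


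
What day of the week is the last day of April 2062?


April 2062 has 30 days
Anchor: Jan 1, 2062. With p = 2062 - 1 = 2061: (p + p//4 - p//100 + p//400) mod 7 = (2061 + 515 - 20 + 5) mod 7 = 2561 mod 7 = 6 -> Sunday (Mon=0 ... Sun=6)
Days before April (Jan-Mar): 90; April 1 index = (6 + 90) mod 7 = 5 -> Saturday
Last day offset: 30 - 1 = 29 days
Weekday index = (5 + 29) mod 7 = 6

Sunday, April 30


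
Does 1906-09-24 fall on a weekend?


Anchor: Jan 1, 1906. With p = 1906 - 1 = 1905: (p + p//4 - p//100 + p//400) mod 7 = (1905 + 476 - 19 + 4) mod 7 = 2366 mod 7 = 0 -> Monday (Mon=0 ... Sun=6)
Day of year: 267; offset = 266
Weekday index = (0 + 266) mod 7 = 0 -> Monday
Weekend days: Saturday, Sunday

No


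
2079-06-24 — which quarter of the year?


Month: June (month 6)
Q1: Jan-Mar, Q2: Apr-Jun, Q3: Jul-Sep, Q4: Oct-Dec

Q2


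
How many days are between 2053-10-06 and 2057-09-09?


From 2053-10-06 to 2057-09-09
2053-10-06: days before October = 31 + 28 + 31 + 30 + 31 + 30 + 31 + 31 + 30 = 273 (2053 is not a leap year); day of year = 273 + 6 = 279
2057-09-09: days before September = 31 + 28 + 31 + 30 + 31 + 30 + 31 + 31 = 243 (2057 is not a leap year); day of year = 243 + 9 = 252
Rest of 2053: 365 - 279 = 86
Full years 2054 (365), 2055 (365), 2056 (366): 1096
Total = 86 + 1096 + 252 = 1434

1434 days


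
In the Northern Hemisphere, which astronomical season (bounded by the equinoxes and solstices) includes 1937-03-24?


Date: March 24
Astronomical Spring (approx.; exact equinox/solstice day varies by year): March 20 to June 20
March 24 falls within the Spring window

Spring


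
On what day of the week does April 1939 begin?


Target: April 1, 1939
Anchor: Jan 1, 1939. With p = 1939 - 1 = 1938: (p + p//4 - p//100 + p//400) mod 7 = (1938 + 484 - 19 + 4) mod 7 = 2407 mod 7 = 6 -> Sunday (Mon=0 ... Sun=6)
Days before April (Jan-Mar): 90 days
Weekday index = (6 + 90) mod 7 = 5

Saturday


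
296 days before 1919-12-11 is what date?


Start: 1919-12-11, subtract 296 days
Back 11 days from December 11 reaches November 30, 1919 -> 285 left
November 1919 has 30 days -> back to October 31, 1919 -> 255 left
October 1919 has 31 days -> back to September 30, 1919 -> 224 left
September 1919 has 30 days -> back to August 31, 1919 -> 194 left
August 1919 has 31 days -> back to July 31, 1919 -> 163 left
July 1919 has 31 days -> back to June 30, 1919 -> 132 left
June 1919 has 30 days -> back to May 31, 1919 -> 102 left
May 1919 has 31 days -> back to April 30, 1919 -> 71 left
April 1919 has 30 days -> back to March 31, 1919 -> 41 left
March 1919 has 31 days -> back to February 28, 1919 -> 10 left
February 1919: 28 - 10 = 18 -> lands on February 18

Result: 1919-02-18


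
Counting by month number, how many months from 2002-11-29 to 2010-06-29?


From November 2002 to June 2010
8 years * 12 = 96 months, minus 5 months = 91

91 months


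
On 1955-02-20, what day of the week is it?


Date: February 20, 1955
Anchor: Jan 1, 1955. With p = 1955 - 1 = 1954: (p + p//4 - p//100 + p//400) mod 7 = (1954 + 488 - 19 + 4) mod 7 = 2427 mod 7 = 5 -> Saturday (Mon=0 ... Sun=6)
Days before February (Jan): 31; offset = 31 + 20 - 1 = 50
Weekday index = (5 + 50) mod 7 = 6

Day of the week: Sunday


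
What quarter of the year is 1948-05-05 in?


Month: May (month 5)
Q1: Jan-Mar, Q2: Apr-Jun, Q3: Jul-Sep, Q4: Oct-Dec

Q2


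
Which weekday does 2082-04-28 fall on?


Date: April 28, 2082
Anchor: Jan 1, 2082. With p = 2082 - 1 = 2081: (p + p//4 - p//100 + p//400) mod 7 = (2081 + 520 - 20 + 5) mod 7 = 2586 mod 7 = 3 -> Thursday (Mon=0 ... Sun=6)
Days before April (Jan-Mar): 90; offset = 90 + 28 - 1 = 117
Weekday index = (3 + 117) mod 7 = 1

Day of the week: Tuesday


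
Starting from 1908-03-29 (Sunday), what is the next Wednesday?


Current: Sunday
Target: Wednesday
Days ahead: 3

Next Wednesday: 1908-04-01


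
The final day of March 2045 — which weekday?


March 2045 has 31 days
Anchor: Jan 1, 2045. With p = 2045 - 1 = 2044: (p + p//4 - p//100 + p//400) mod 7 = (2044 + 511 - 20 + 5) mod 7 = 2540 mod 7 = 6 -> Sunday (Mon=0 ... Sun=6)
Days before March (Jan-Feb): 59; March 1 index = (6 + 59) mod 7 = 2 -> Wednesday
Last day offset: 31 - 1 = 30 days
Weekday index = (2 + 30) mod 7 = 4

Friday, March 31


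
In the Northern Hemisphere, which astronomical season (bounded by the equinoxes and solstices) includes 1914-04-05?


Date: April 5
Astronomical Spring (approx.; exact equinox/solstice day varies by year): March 20 to June 20
April 5 falls within the Spring window

Spring


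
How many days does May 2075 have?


May 2075

31 days


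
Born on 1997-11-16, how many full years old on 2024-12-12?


Birth: 1997-11-16
Reference: 2024-12-12
Year difference: 2024 - 1997 = 27

27 years old


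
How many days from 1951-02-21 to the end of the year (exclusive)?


Day of year: 52 of 365
Remaining = 365 - 52

313 days


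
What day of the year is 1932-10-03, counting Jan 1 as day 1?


Date: October 3, 1932
Days in months 1 through 9: 274
Plus 3 days in October

Day of year: 277


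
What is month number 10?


Month 10 of 12

October


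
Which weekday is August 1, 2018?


Target: August 1, 2018
Anchor: Jan 1, 2018. With p = 2018 - 1 = 2017: (p + p//4 - p//100 + p//400) mod 7 = (2017 + 504 - 20 + 5) mod 7 = 2506 mod 7 = 0 -> Monday (Mon=0 ... Sun=6)
Days before August (Jan-Jul): 212 days
Weekday index = (0 + 212) mod 7 = 2

Wednesday


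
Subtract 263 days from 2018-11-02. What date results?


Start: 2018-11-02, subtract 263 days
Back 2 days from November 2 reaches October 31, 2018 -> 261 left
October 2018 has 31 days -> back to September 30, 2018 -> 230 left
September 2018 has 30 days -> back to August 31, 2018 -> 200 left
August 2018 has 31 days -> back to July 31, 2018 -> 169 left
July 2018 has 31 days -> back to June 30, 2018 -> 138 left
June 2018 has 30 days -> back to May 31, 2018 -> 108 left
May 2018 has 31 days -> back to April 30, 2018 -> 77 left
April 2018 has 30 days -> back to March 31, 2018 -> 47 left
March 2018 has 31 days -> back to February 28, 2018 -> 16 left
February 2018: 28 - 16 = 12 -> lands on February 12

Result: 2018-02-12


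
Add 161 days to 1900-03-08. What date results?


Start: 1900-03-08, add 161 days
March 1900 has 31 days: 31 - 8 = 23 days to March 31 -> 138 left
April 1900 has 30 days -> 108 left
May 1900 has 31 days -> 77 left
June 1900 has 30 days -> 47 left
July 1900 has 31 days -> 16 left
August 1900: 16 <= 31 -> lands on August 16

Result: 1900-08-16


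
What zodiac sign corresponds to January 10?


Date: January 10
Conventional tropical zodiac dates: Capricorn from December 22 onward; Aquarius starts January 20
January 10 falls within the Capricorn range

Capricorn


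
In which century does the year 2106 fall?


Century = (year - 1) // 100 + 1
= (2106 - 1) // 100 + 1
= 2105 // 100 + 1
= 21 + 1

22nd century


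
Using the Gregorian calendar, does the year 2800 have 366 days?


Gregorian leap year rule: divisible by 4, but not by 100, unless also by 400.
2800 is divisible by 400 -> leap year

Yes


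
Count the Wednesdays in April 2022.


April 2022 has 30 days
Anchor: Jan 1, 2022. With p = 2022 - 1 = 2021: (p + p//4 - p//100 + p//400) mod 7 = (2021 + 505 - 20 + 5) mod 7 = 2511 mod 7 = 5 -> Saturday (Mon=0 ... Sun=6)
Days before April (Jan-Mar): 90; April 1 index = (5 + 90) mod 7 = 4 -> Friday
First Wednesday is April 6
Wednesdays: 6, 13, 20, 27

4 Wednesdays


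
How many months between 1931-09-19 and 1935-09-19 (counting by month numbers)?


From September 1931 to September 1935
4 years * 12 = 48 months = 48

48 months


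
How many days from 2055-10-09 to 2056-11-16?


From 2055-10-09 to 2056-11-16
2055-10-09: days before October = 31 + 28 + 31 + 30 + 31 + 30 + 31 + 31 + 30 = 273 (2055 is not a leap year); day of year = 273 + 9 = 282
2056-11-16: days before November = 31 + 29 + 31 + 30 + 31 + 30 + 31 + 31 + 30 + 31 = 305 (2056 is a leap year); day of year = 305 + 16 = 321
Rest of 2055: 365 - 282 = 83
Total = 83 + 321 = 404

404 days


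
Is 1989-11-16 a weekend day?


Anchor: Jan 1, 1989. With p = 1989 - 1 = 1988: (p + p//4 - p//100 + p//400) mod 7 = (1988 + 497 - 19 + 4) mod 7 = 2470 mod 7 = 6 -> Sunday (Mon=0 ... Sun=6)
Day of year: 320; offset = 319
Weekday index = (6 + 319) mod 7 = 3 -> Thursday
Weekend days: Saturday, Sunday

No


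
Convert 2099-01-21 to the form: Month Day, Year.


ISO 2099-01-21 parses as year=2099, month=01, day=21
Month 1 -> January

January 21, 2099


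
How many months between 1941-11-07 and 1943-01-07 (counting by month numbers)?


From November 1941 to January 1943
2 years * 12 = 24 months, minus 10 months = 14

14 months


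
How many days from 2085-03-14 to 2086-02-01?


From 2085-03-14 to 2086-02-01
2085-03-14: days before March = 31 + 28 = 59 (2085 is not a leap year); day of year = 59 + 14 = 73
2086-02-01: days before February = 31; day of year = 31 + 1 = 32
Rest of 2085: 365 - 73 = 292
Total = 292 + 32 = 324

324 days


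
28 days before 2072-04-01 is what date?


Start: 2072-04-01, subtract 28 days
Back 1 day from April 1 reaches March 31, 2072 -> 27 left
March 2072: 31 - 27 = 4 -> lands on March 4

Result: 2072-03-04


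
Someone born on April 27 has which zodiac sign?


Date: April 27
Conventional tropical zodiac dates: Taurus from April 20 onward; Gemini starts May 21
April 27 falls within the Taurus range

Taurus


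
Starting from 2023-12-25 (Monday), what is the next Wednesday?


Current: Monday
Target: Wednesday
Days ahead: 2

Next Wednesday: 2023-12-27


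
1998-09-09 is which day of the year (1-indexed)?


Date: September 9, 1998
Days in months 1 through 8: 243
Plus 9 days in September

Day of year: 252


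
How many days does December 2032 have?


December 2032

31 days


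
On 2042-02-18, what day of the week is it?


Date: February 18, 2042
Anchor: Jan 1, 2042. With p = 2042 - 1 = 2041: (p + p//4 - p//100 + p//400) mod 7 = (2041 + 510 - 20 + 5) mod 7 = 2536 mod 7 = 2 -> Wednesday (Mon=0 ... Sun=6)
Days before February (Jan): 31; offset = 31 + 18 - 1 = 48
Weekday index = (2 + 48) mod 7 = 1

Day of the week: Tuesday


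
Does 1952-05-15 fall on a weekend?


Anchor: Jan 1, 1952. With p = 1952 - 1 = 1951: (p + p//4 - p//100 + p//400) mod 7 = (1951 + 487 - 19 + 4) mod 7 = 2423 mod 7 = 1 -> Tuesday (Mon=0 ... Sun=6)
Day of year: 136; offset = 135
Weekday index = (1 + 135) mod 7 = 3 -> Thursday
Weekend days: Saturday, Sunday

No


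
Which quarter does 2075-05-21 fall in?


Month: May (month 5)
Q1: Jan-Mar, Q2: Apr-Jun, Q3: Jul-Sep, Q4: Oct-Dec

Q2


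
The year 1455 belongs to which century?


Century = (year - 1) // 100 + 1
= (1455 - 1) // 100 + 1
= 1454 // 100 + 1
= 14 + 1

15th century


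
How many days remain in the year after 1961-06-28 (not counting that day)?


Day of year: 179 of 365
Remaining = 365 - 179

186 days


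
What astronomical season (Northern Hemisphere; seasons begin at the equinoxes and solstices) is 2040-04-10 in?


Date: April 10
Astronomical Spring (approx.; exact equinox/solstice day varies by year): March 20 to June 20
April 10 falls within the Spring window

Spring


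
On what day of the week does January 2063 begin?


Target: January 1, 2063
Anchor: Jan 1, 2063. With p = 2063 - 1 = 2062: (p + p//4 - p//100 + p//400) mod 7 = (2062 + 515 - 20 + 5) mod 7 = 2562 mod 7 = 0 -> Monday (Mon=0 ... Sun=6)
Offset from anchor: 0 days
Weekday index = (0 + 0) mod 7 = 0

Monday


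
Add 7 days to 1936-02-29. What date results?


Start: 1936-02-29, add 7 days
February 29 is the last day of February 1936 -> 7 left
March 1936: 7 <= 31 -> lands on March 7

Result: 1936-03-07


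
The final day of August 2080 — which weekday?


August 2080 has 31 days
Anchor: Jan 1, 2080. With p = 2080 - 1 = 2079: (p + p//4 - p//100 + p//400) mod 7 = (2079 + 519 - 20 + 5) mod 7 = 2583 mod 7 = 0 -> Monday (Mon=0 ... Sun=6)
Days before August (Jan-Jul): 213; August 1 index = (0 + 213) mod 7 = 3 -> Thursday
Last day offset: 31 - 1 = 30 days
Weekday index = (3 + 30) mod 7 = 5

Saturday, August 31


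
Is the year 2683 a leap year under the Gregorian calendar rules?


Gregorian leap year rule: divisible by 4, but not by 100, unless also by 400.
2683 is not divisible by 4 -> not a leap year

No


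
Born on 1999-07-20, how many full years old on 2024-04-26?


Birth: 1999-07-20
Reference: 2024-04-26
Year difference: 2024 - 1999 = 25
Birthday not yet reached in 2024, subtract 1

24 years old


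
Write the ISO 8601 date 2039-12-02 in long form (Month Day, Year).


ISO 2039-12-02 parses as year=2039, month=12, day=02
Month 12 -> December

December 2, 2039


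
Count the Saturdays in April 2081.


April 2081 has 30 days
Anchor: Jan 1, 2081. With p = 2081 - 1 = 2080: (p + p//4 - p//100 + p//400) mod 7 = (2080 + 520 - 20 + 5) mod 7 = 2585 mod 7 = 2 -> Wednesday (Mon=0 ... Sun=6)
Days before April (Jan-Mar): 90; April 1 index = (2 + 90) mod 7 = 1 -> Tuesday
First Saturday is April 5
Saturdays: 5, 12, 19, 26

4 Saturdays


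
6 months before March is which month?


March is month 3
3 - 6 = -3; wrap: -3 + 12 = 9

September


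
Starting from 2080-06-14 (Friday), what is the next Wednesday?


Current: Friday
Target: Wednesday
Days ahead: 5

Next Wednesday: 2080-06-19


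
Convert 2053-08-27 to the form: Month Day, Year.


ISO 2053-08-27 parses as year=2053, month=08, day=27
Month 8 -> August

August 27, 2053


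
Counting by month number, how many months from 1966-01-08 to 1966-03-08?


From January 1966 to March 1966
0 years * 12 = 0 months, plus 2 months = 2

2 months


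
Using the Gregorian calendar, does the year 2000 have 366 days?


Gregorian leap year rule: divisible by 4, but not by 100, unless also by 400.
2000 is divisible by 400 -> leap year

Yes


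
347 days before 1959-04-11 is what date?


Start: 1959-04-11, subtract 347 days
Back 11 days from April 11 reaches March 31, 1959 -> 336 left
March 1959 has 31 days -> back to February 28, 1959 -> 305 left
February 1959 has 28 days -> back to January 31, 1959 -> 277 left
January 1959 has 31 days -> back to December 31, 1958 -> 246 left
December 1958 has 31 days -> back to November 30, 1958 -> 215 left
November 1958 has 30 days -> back to October 31, 1958 -> 185 left
October 1958 has 31 days -> back to September 30, 1958 -> 154 left
September 1958 has 30 days -> back to August 31, 1958 -> 124 left
August 1958 has 31 days -> back to July 31, 1958 -> 93 left
July 1958 has 31 days -> back to June 30, 1958 -> 62 left
June 1958 has 30 days -> back to May 31, 1958 -> 32 left
May 1958 has 31 days -> back to April 30, 1958 -> 1 left
April 1958: 30 - 1 = 29 -> lands on April 29

Result: 1958-04-29


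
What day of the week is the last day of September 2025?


September 2025 has 30 days
Anchor: Jan 1, 2025. With p = 2025 - 1 = 2024: (p + p//4 - p//100 + p//400) mod 7 = (2024 + 506 - 20 + 5) mod 7 = 2515 mod 7 = 2 -> Wednesday (Mon=0 ... Sun=6)
Days before September (Jan-Aug): 243; September 1 index = (2 + 243) mod 7 = 0 -> Monday
Last day offset: 30 - 1 = 29 days
Weekday index = (0 + 29) mod 7 = 1

Tuesday, September 30


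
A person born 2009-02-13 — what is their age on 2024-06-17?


Birth: 2009-02-13
Reference: 2024-06-17
Year difference: 2024 - 2009 = 15

15 years old


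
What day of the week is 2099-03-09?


Date: March 9, 2099
Anchor: Jan 1, 2099. With p = 2099 - 1 = 2098: (p + p//4 - p//100 + p//400) mod 7 = (2098 + 524 - 20 + 5) mod 7 = 2607 mod 7 = 3 -> Thursday (Mon=0 ... Sun=6)
Days before March (Jan-Feb): 59; offset = 59 + 9 - 1 = 67
Weekday index = (3 + 67) mod 7 = 0

Day of the week: Monday


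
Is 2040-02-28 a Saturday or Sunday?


Anchor: Jan 1, 2040. With p = 2040 - 1 = 2039: (p + p//4 - p//100 + p//400) mod 7 = (2039 + 509 - 20 + 5) mod 7 = 2533 mod 7 = 6 -> Sunday (Mon=0 ... Sun=6)
Day of year: 59; offset = 58
Weekday index = (6 + 58) mod 7 = 1 -> Tuesday
Weekend days: Saturday, Sunday

No


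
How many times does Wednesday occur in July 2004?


July 2004 has 31 days
Anchor: Jan 1, 2004. With p = 2004 - 1 = 2003: (p + p//4 - p//100 + p//400) mod 7 = (2003 + 500 - 20 + 5) mod 7 = 2488 mod 7 = 3 -> Thursday (Mon=0 ... Sun=6)
Days before July (Jan-Jun): 182; July 1 index = (3 + 182) mod 7 = 3 -> Thursday
First Wednesday is July 7
Wednesdays: 7, 14, 21, 28

4 Wednesdays


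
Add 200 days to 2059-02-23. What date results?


Start: 2059-02-23, add 200 days
February 2059 has 28 days: 28 - 23 = 5 days to February 28 -> 195 left
March 2059 has 31 days -> 164 left
April 2059 has 30 days -> 134 left
May 2059 has 31 days -> 103 left
June 2059 has 30 days -> 73 left
July 2059 has 31 days -> 42 left
August 2059 has 31 days -> 11 left
September 2059: 11 <= 30 -> lands on September 11

Result: 2059-09-11


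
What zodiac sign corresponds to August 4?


Date: August 4
Conventional tropical zodiac dates: Leo from July 23 onward; Virgo starts August 23
August 4 falls within the Leo range

Leo


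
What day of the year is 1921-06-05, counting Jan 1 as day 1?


Date: June 5, 1921
Days in months 1 through 5: 151
Plus 5 days in June

Day of year: 156


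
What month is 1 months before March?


March is month 3
3 - 1 = 2

February


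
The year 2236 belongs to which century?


Century = (year - 1) // 100 + 1
= (2236 - 1) // 100 + 1
= 2235 // 100 + 1
= 22 + 1

23rd century


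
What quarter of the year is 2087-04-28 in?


Month: April (month 4)
Q1: Jan-Mar, Q2: Apr-Jun, Q3: Jul-Sep, Q4: Oct-Dec

Q2


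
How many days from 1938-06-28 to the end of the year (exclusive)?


Day of year: 179 of 365
Remaining = 365 - 179

186 days


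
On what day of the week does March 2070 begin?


Target: March 1, 2070
Anchor: Jan 1, 2070. With p = 2070 - 1 = 2069: (p + p//4 - p//100 + p//400) mod 7 = (2069 + 517 - 20 + 5) mod 7 = 2571 mod 7 = 2 -> Wednesday (Mon=0 ... Sun=6)
Days before March (Jan-Feb): 59 days
Weekday index = (2 + 59) mod 7 = 5

Saturday


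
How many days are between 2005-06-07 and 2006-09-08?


From 2005-06-07 to 2006-09-08
2005-06-07: days before June = 31 + 28 + 31 + 30 + 31 = 151 (2005 is not a leap year); day of year = 151 + 7 = 158
2006-09-08: days before September = 31 + 28 + 31 + 30 + 31 + 30 + 31 + 31 = 243 (2006 is not a leap year); day of year = 243 + 8 = 251
Rest of 2005: 365 - 158 = 207
Total = 207 + 251 = 458

458 days
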